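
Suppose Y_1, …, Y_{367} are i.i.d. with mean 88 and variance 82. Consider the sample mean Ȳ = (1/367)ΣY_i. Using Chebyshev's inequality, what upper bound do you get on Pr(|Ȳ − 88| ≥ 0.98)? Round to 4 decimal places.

Var(Ȳ) = Var(Y_i)/n = 82/367 = 0.22343.
Chebyshev: Pr(|Ȳ − 88| ≥ 0.98) ≤ Var(Ȳ)/(0.98)² = 82/(367·0.98²) = 0.2326.

0.2326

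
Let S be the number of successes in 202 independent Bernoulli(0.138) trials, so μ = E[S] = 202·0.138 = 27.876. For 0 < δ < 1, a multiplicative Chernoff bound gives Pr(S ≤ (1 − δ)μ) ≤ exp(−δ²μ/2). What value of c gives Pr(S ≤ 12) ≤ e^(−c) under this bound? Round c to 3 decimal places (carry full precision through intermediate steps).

4.521

Write 12 = (1 − δ)μ, so δ = 1 − 12/27.876 = 0.5695222…
Then the exponent is δ²μ/2 = (μ − 12)²/(2μ) = 4.520867.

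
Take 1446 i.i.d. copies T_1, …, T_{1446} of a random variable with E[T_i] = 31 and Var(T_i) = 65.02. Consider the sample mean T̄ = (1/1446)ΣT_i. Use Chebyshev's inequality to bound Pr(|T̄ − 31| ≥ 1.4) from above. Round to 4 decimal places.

0.0229

Var(T̄) = Var(T_i)/n = 65.02/1446 = 0.044965.
Chebyshev: Pr(|T̄ − 31| ≥ 1.4) ≤ Var(T̄)/(1.4)² = 65.02/(1446·1.4²) = 0.0229.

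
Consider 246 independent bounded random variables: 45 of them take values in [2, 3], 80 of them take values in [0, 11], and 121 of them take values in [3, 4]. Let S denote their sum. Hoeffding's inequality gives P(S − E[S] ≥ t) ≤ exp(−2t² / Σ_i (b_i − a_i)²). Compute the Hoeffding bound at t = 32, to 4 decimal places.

0.8122

Σ(b_i − a_i)² = 45·1² + 80·11² + 121·1² = 9846.
Exponent = 2·32² / 9846 = 0.20800.
Bound = exp(−0.20800) = 0.81220.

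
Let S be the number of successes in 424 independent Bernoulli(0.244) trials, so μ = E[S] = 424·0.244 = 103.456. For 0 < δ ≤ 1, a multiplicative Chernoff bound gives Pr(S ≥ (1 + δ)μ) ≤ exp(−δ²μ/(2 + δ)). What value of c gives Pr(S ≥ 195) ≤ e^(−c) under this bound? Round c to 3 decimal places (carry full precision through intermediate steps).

28.079

Write 195 = (1 + δ)μ, so δ = 195/103.456 − 1 = 0.8848593…
Then the exponent is δ²μ/(2 + δ) = (195 − μ)² / (μ·(2 + δ)) = 28.078859.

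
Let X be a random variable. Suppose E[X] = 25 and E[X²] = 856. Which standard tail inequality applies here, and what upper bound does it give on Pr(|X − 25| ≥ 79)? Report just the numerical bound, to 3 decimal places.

The first two moments determine the variance, so Chebyshev's inequality is the sharpest standard bound available.
Var(X) = E[X²] − (E[X])² = 856 − 625 = 231.
Chebyshev's inequality: Pr(|X − μ| ≥ t) ≤ Var(X)/t² = 231/6241 = 0.0370.

0.037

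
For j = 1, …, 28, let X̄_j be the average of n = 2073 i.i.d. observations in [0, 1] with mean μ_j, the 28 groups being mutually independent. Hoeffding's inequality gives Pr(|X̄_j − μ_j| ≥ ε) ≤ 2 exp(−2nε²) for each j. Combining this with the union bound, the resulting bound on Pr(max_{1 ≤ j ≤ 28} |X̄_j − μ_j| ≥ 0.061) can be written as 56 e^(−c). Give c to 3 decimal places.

Union bound over the 28 events: Pr(max_{1 ≤ j ≤ 28} |X̄_j − μ_j| ≥ 0.061) ≤ 28·2·exp(−2nε²) = 56 exp(−2·2073·0.061²).
So c = 2·2073·0.061² = 15.4273.

15.427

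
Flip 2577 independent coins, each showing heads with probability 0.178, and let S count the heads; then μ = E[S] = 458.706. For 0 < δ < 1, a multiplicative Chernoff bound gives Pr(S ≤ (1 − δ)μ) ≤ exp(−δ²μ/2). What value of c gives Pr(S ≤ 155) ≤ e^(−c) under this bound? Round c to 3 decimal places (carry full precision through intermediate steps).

100.541

Write 155 = (1 − δ)μ, so δ = 1 − 155/458.706 = 0.6620929…
Then the exponent is δ²μ/2 = (μ − 155)²/(2μ) = 100.540798.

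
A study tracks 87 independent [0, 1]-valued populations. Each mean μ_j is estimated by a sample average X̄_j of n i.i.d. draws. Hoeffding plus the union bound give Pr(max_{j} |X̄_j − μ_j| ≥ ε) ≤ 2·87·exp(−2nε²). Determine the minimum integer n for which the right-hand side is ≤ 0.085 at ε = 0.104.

353

Need 2·87·exp(−2nε²) ≤ 0.085, i.e. exp(−2nε²) ≤ 0.085/174.
So 2nε² ≥ ln(174/0.085) = 7.624159.
Hence n ≥ 7.624159/(2·0.104²) = 352.448.
The smallest integer n is 353.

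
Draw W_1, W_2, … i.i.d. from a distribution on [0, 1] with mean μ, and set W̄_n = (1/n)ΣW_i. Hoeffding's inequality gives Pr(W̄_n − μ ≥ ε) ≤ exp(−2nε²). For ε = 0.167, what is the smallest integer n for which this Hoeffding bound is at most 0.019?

72

Require exp(−2nε²) ≤ 0.019, i.e. 2nε² ≥ ln(1/0.019) = 3.963316.
So n ≥ 3.963316 / (2·0.167²) = 71.055.
The smallest integer n is 72.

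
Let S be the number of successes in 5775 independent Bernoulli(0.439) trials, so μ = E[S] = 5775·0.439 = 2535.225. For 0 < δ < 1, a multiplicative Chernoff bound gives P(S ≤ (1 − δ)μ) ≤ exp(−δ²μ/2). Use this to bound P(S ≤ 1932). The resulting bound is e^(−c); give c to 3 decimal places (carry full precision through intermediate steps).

71.765

Write 1932 = (1 − δ)μ, so δ = 1 − 1932/2535.225 = 0.2379375…
Then the exponent is δ²μ/2 = (μ − 1932)²/(2μ) = 71.764913.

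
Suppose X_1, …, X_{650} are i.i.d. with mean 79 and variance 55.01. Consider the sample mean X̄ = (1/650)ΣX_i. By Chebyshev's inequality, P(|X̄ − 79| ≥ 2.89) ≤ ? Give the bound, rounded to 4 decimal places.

Var(X̄) = Var(X_i)/n = 55.01/650 = 0.084631.
Chebyshev: P(|X̄ − 79| ≥ 2.89) ≤ Var(X̄)/(2.89)² = 55.01/(650·2.89²) = 0.0101.

0.0101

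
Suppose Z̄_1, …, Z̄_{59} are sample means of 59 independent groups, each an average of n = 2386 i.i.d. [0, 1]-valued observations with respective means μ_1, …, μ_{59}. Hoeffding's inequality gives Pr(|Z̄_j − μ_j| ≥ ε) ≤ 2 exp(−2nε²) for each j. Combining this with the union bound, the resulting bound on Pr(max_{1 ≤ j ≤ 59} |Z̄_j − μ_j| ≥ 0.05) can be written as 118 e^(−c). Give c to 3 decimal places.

11.930

Union bound over the 59 events: Pr(max_{1 ≤ j ≤ 59} |Z̄_j − μ_j| ≥ 0.05) ≤ 59·2·exp(−2nε²) = 118 exp(−2·2386·0.05²).
So c = 2·2386·0.05² = 11.9300.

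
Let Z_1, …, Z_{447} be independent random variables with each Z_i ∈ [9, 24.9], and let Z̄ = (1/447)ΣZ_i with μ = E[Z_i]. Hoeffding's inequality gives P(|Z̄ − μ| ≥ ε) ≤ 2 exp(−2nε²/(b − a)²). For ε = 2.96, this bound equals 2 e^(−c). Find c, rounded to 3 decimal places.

c = 2nε²/(b − a)² = 2·447·2.96² / 15.9² = 30.9832.

30.983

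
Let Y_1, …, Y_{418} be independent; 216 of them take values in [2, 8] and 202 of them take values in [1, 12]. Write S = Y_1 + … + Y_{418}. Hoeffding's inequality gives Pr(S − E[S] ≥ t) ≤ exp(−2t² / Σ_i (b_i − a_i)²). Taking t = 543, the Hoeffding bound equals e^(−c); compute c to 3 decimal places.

Σ(b_i − a_i)² = 216·6² + 202·11² = 32218.
c = 2t² / 32218 = 2·543² / 32218 = 18.3034.

18.303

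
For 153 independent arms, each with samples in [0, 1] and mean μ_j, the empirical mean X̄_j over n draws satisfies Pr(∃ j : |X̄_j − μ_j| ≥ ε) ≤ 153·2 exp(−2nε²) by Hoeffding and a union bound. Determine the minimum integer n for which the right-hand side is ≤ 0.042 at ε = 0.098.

Need 2·153·exp(−2nε²) ≤ 0.042, i.e. exp(−2nε²) ≤ 0.042/306.
So 2nε² ≥ ln(306/0.042) = 8.893671.
Hence n ≥ 8.893671/(2·0.098²) = 463.019.
The smallest integer n is 464.

464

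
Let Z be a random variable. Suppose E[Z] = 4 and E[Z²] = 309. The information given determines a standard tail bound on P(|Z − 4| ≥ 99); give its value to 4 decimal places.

0.0299

The first two moments determine the variance, so Chebyshev's inequality is the sharpest standard bound available.
Var(Z) = E[Z²] − (E[Z])² = 309 − 16 = 293.
Chebyshev's inequality: P(|Z − μ| ≥ t) ≤ Var(Z)/t² = 293/9801 = 0.0299.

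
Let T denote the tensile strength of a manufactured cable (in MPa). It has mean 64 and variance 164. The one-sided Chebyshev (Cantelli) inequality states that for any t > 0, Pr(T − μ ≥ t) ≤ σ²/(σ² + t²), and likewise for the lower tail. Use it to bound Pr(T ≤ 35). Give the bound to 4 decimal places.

Here σ² = 164 and t = 29, so σ² + t² = 1005.
Cantelli's bound: 164/1005 = 0.1632.

0.1632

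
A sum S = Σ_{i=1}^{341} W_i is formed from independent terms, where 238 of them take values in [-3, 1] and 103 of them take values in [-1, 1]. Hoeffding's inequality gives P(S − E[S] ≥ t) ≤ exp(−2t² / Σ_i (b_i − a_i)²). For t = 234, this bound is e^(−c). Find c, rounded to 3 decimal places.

25.951

Σ(b_i − a_i)² = 238·4² + 103·2² = 4220.
c = 2t² / 4220 = 2·234² / 4220 = 25.9507.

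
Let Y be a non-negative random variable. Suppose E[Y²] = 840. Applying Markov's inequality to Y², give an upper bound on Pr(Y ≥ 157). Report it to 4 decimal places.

0.0341

Since Y ≥ 0, the event {Y ≥ 157} is the same as {Y² ≥ 24649}.
Markov's inequality applied to Y² gives Pr(Y² ≥ 24649) ≤ E[Y²]/24649 = 840/24649 = 0.0341.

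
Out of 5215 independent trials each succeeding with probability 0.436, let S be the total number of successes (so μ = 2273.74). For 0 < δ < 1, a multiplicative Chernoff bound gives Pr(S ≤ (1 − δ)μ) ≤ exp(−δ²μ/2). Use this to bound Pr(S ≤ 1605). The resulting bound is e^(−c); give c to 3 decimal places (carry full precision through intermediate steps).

Write 1605 = (1 − δ)μ, so δ = 1 − 1605/2273.74 = 0.2941145…
Then the exponent is δ²μ/2 = (μ − 1605)²/(2μ) = 98.343080.

98.343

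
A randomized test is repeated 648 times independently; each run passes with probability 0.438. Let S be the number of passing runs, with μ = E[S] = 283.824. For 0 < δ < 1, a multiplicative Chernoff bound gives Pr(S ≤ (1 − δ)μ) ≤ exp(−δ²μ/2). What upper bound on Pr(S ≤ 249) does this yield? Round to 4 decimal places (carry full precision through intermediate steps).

0.1181

Write 249 = (1 − δ)μ, so δ = 1 − 249/283.824 = 0.1226958…
Then the exponent is δ²μ/2 = (μ − 249)²/(2μ) = 2.136378.
Bound = exp(−2.136378) = 0.11808.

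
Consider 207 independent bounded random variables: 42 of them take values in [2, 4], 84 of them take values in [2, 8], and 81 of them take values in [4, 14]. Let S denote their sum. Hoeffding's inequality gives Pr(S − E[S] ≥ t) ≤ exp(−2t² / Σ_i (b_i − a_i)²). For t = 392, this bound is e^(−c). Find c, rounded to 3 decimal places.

27.216

Σ(b_i − a_i)² = 42·2² + 84·6² + 81·10² = 11292.
c = 2t² / 11292 = 2·392² / 11292 = 27.2164.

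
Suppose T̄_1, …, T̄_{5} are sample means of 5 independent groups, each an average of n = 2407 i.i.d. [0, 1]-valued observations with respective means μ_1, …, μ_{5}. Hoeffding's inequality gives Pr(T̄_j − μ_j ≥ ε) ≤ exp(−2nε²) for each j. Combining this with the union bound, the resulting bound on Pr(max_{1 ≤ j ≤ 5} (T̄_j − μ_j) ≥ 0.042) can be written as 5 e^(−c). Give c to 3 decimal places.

Union bound over the 5 events: Pr(max_{1 ≤ j ≤ 5} (T̄_j − μ_j) ≥ 0.042) ≤ 5·exp(−2nε²) = 5 exp(−2·2407·0.042²).
So c = 2·2407·0.042² = 8.4919.

8.492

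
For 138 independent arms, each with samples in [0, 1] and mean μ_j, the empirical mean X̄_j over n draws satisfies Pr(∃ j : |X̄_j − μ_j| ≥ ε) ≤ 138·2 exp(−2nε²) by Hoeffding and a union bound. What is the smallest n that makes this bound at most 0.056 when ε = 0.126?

268

Need 2·138·exp(−2nε²) ≤ 0.056, i.e. exp(−2nε²) ≤ 0.056/276.
So 2nε² ≥ ln(276/0.056) = 8.502804.
Hence n ≥ 8.502804/(2·0.126²) = 267.788.
The smallest integer n is 268.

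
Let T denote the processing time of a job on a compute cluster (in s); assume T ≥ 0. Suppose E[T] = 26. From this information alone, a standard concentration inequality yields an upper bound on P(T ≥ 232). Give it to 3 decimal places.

0.112

Only the mean of a non-negative variable is known, so Markov's inequality is the applicable tail bound.
Markov's inequality: for a non-negative random variable, P(T ≥ a) ≤ E[T]/a.
Here E[T] = 26 and a = 232, so the bound is 26/232 = 0.1121.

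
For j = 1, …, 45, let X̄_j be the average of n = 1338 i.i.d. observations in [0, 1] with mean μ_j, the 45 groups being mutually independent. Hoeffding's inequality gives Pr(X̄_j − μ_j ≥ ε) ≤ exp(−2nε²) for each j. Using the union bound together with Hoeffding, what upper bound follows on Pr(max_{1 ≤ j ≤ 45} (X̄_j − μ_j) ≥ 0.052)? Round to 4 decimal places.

Per-experiment Hoeffding bound: exp(−2·1338·0.052²) = exp(−7.23590) = 0.00072026.
Union bound over 45 events: 45·0.00072026 = 0.03241.

0.0324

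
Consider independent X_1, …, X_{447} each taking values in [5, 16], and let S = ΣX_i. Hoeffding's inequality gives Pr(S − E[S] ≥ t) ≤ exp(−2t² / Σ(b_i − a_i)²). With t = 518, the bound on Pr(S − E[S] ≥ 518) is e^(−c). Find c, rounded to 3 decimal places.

Σ(b_i − a_i)² = 447·(11)² = 54087.
c = 2t²/54087 = 2·518²/54087 = 9.9219.

9.922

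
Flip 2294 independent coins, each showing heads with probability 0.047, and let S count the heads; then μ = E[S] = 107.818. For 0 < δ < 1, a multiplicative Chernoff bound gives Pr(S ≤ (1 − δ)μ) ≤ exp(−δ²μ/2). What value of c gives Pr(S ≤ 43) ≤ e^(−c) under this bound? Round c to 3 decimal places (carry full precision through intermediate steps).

19.484

Write 43 = (1 − δ)μ, so δ = 1 − 43/107.818 = 0.6011798…
Then the exponent is δ²μ/2 = (μ − 43)²/(2μ) = 19.483635.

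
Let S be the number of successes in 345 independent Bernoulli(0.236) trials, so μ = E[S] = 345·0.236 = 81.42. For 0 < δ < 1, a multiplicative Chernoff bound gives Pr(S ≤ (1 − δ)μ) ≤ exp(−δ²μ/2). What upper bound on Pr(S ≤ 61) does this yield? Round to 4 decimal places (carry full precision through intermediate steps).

Write 61 = (1 − δ)μ, so δ = 1 − 61/81.42 = 0.2507983…
Then the exponent is δ²μ/2 = (μ − 61)²/(2μ) = 2.560651.
Bound = exp(−2.560651) = 0.07725.

0.0773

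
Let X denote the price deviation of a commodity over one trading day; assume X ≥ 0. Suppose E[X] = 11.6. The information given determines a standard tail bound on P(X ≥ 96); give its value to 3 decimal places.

0.121

Only the mean of a non-negative variable is known, so Markov's inequality is the applicable tail bound.
Markov's inequality: for a non-negative random variable, P(X ≥ a) ≤ E[X]/a.
Here E[X] = 11.6 and a = 96, so the bound is 11.6/96 = 0.1208.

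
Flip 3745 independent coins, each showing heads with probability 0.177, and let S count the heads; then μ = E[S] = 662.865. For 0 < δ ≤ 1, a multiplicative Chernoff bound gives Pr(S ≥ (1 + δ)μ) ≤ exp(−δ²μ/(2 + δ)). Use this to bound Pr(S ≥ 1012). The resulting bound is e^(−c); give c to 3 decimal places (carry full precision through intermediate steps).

Write 1012 = (1 + δ)μ, so δ = 1012/662.865 − 1 = 0.526706…
Then the exponent is δ²μ/(2 + δ) = (1012 − μ)² / (μ·(2 + δ)) = 72.779148.

72.779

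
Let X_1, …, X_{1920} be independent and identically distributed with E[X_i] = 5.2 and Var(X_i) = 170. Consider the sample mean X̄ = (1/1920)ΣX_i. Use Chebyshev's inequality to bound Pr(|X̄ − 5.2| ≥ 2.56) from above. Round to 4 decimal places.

Var(X̄) = Var(X_i)/n = 170/1920 = 0.088542.
Chebyshev: Pr(|X̄ − 5.2| ≥ 2.56) ≤ Var(X̄)/(2.56)² = 170/(1920·2.56²) = 0.0135.

0.0135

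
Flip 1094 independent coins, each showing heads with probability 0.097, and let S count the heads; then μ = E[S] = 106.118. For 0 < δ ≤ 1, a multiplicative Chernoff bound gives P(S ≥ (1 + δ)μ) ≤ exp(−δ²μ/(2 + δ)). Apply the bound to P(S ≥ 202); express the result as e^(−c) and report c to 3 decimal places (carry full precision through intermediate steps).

Write 202 = (1 + δ)μ, so δ = 202/106.118 − 1 = 0.9035413…
Then the exponent is δ²μ/(2 + δ) = (202 − μ)² / (μ·(2 + δ)) = 29.837134.

29.837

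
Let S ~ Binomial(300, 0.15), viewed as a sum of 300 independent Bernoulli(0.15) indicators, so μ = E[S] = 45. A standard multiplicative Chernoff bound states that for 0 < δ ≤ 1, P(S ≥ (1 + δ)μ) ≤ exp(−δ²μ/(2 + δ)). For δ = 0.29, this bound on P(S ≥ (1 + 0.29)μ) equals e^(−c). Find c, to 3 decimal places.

c = δ²μ/(2 + δ) = 0.29²·45/(2 + 0.29) = 1.6526.

1.653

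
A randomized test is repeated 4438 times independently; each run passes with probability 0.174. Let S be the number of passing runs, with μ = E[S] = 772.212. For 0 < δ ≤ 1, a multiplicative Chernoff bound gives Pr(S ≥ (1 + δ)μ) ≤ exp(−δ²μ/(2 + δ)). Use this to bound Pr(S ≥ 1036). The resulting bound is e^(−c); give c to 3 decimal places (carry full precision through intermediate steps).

38.482

Write 1036 = (1 + δ)μ, so δ = 1036/772.212 − 1 = 0.3416005…
Then the exponent is δ²μ/(2 + δ) = (1036 − μ)² / (μ·(2 + δ)) = 38.482274.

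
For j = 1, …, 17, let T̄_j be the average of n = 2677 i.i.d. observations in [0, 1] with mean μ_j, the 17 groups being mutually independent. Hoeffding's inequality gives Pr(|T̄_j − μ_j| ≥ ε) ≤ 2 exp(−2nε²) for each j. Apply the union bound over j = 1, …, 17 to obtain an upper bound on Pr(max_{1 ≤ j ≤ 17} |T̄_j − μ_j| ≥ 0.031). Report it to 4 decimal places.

0.1981

Per-experiment Hoeffding bound: 2·exp(−2·2677·0.031²) = 2·exp(−5.14519) = 0.011655.
Union bound over 17 events: 17·0.011655 = 0.19813.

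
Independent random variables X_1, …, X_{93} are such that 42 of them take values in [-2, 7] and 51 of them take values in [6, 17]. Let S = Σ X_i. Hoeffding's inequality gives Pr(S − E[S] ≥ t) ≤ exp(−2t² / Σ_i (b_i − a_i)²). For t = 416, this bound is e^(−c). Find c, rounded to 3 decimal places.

Σ(b_i − a_i)² = 42·9² + 51·11² = 9573.
c = 2t² / 9573 = 2·416² / 9573 = 36.1550.

36.155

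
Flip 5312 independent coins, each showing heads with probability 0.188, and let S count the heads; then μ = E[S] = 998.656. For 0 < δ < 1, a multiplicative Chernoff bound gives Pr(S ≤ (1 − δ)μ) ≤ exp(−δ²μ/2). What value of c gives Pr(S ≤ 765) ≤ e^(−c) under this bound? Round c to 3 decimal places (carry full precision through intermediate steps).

27.334

Write 765 = (1 − δ)μ, so δ = 1 − 765/998.656 = 0.2339705…
Then the exponent is δ²μ/2 = (μ − 765)²/(2μ) = 27.334300.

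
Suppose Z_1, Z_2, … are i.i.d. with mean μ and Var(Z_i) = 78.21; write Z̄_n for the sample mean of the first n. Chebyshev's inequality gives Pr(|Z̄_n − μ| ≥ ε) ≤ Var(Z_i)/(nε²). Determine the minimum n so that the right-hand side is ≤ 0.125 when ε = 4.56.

31

Require 78.21/(n·4.56²) ≤ 0.125, i.e. n ≥ 78.21/(0.125·4.56²) = 30.090.
The smallest integer n is 31.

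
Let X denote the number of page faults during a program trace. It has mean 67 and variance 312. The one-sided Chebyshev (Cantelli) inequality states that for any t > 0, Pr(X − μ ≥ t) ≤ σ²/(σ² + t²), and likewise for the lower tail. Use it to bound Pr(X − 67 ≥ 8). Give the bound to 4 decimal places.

Here σ² = 312 and t = 8, so σ² + t² = 376.
Cantelli's bound: 312/376 = 0.8298.

0.8298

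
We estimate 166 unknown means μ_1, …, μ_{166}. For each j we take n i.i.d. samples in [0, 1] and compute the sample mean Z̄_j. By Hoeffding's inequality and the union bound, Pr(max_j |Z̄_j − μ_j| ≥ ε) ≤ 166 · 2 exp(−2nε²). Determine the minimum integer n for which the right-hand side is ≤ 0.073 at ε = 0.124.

274

Need 2·166·exp(−2nε²) ≤ 0.073, i.e. exp(−2nε²) ≤ 0.073/332.
So 2nε² ≥ ln(332/0.073) = 8.422431.
Hence n ≥ 8.422431/(2·0.124²) = 273.882.
The smallest integer n is 274.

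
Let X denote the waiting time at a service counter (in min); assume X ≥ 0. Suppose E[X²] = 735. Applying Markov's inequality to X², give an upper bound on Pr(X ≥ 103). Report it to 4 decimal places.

Since X ≥ 0, the event {X ≥ 103} is the same as {X² ≥ 10609}.
Markov's inequality applied to X² gives Pr(X² ≥ 10609) ≤ E[X²]/10609 = 735/10609 = 0.0693.

0.0693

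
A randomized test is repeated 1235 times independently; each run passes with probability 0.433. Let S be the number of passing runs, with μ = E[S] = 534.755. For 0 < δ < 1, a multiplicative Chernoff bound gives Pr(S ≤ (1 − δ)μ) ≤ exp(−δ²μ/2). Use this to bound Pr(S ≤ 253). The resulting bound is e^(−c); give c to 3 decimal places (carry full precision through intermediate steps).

74.226

Write 253 = (1 − δ)μ, so δ = 1 − 253/534.755 = 0.5268861…
Then the exponent is δ²μ/2 = (μ − 253)²/(2μ) = 74.226403.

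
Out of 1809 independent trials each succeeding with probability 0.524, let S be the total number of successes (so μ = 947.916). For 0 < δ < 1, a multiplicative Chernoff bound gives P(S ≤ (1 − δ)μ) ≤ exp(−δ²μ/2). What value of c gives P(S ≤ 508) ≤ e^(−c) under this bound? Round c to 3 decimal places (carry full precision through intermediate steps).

Write 508 = (1 − δ)μ, so δ = 1 − 508/947.916 = 0.4640875…
Then the exponent is δ²μ/2 = (μ − 508)²/(2μ) = 102.079766.

102.080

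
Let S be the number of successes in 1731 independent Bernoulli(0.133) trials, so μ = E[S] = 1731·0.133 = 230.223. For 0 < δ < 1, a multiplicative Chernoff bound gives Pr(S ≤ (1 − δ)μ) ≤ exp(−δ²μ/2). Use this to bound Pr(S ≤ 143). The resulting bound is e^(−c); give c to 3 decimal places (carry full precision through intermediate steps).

16.523

Write 143 = (1 − δ)μ, so δ = 1 − 143/230.223 = 0.3788631…
Then the exponent is δ²μ/2 = (μ − 143)²/(2μ) = 16.522788.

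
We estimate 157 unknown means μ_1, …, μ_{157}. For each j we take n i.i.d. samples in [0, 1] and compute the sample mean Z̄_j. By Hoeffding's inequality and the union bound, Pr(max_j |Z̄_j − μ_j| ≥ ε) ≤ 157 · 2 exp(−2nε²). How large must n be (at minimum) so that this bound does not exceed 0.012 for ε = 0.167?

183

Need 2·157·exp(−2nε²) ≤ 0.012, i.e. exp(−2nε²) ≤ 0.012/314.
So 2nε² ≥ ln(314/0.012) = 10.172242.
Hence n ≥ 10.172242/(2·0.167²) = 182.370.
The smallest integer n is 183.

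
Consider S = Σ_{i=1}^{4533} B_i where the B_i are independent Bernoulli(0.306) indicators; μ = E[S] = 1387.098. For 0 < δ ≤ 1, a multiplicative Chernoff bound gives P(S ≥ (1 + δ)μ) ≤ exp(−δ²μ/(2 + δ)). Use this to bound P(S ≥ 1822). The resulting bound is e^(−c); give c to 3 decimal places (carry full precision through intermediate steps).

58.939

Write 1822 = (1 + δ)μ, so δ = 1822/1387.098 − 1 = 0.3135337…
Then the exponent is δ²μ/(2 + δ) = (1822 − μ)² / (μ·(2 + δ)) = 58.938602.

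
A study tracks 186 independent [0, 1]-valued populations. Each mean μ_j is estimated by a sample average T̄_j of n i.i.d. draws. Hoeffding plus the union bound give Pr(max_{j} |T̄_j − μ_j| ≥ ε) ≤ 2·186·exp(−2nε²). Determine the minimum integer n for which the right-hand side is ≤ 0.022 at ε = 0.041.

Need 2·186·exp(−2nε²) ≤ 0.022, i.e. exp(−2nε²) ≤ 0.022/372.
So 2nε² ≥ ln(372/0.022) = 9.735607.
Hence n ≥ 9.735607/(2·0.041²) = 2895.778.
The smallest integer n is 2896.

2896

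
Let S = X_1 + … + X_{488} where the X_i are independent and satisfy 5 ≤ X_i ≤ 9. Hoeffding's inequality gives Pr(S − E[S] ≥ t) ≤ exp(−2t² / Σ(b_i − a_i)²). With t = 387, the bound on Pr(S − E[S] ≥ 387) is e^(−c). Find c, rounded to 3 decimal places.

38.363

Σ(b_i − a_i)² = 488·(4)² = 7808.
c = 2t²/7808 = 2·387²/7808 = 38.3630.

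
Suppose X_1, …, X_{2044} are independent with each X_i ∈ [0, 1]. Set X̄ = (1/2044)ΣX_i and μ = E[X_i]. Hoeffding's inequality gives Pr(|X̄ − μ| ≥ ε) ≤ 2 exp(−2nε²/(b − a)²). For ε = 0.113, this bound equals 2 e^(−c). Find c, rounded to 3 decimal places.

c = 2nε²/(b − a)² = 2·2044·0.113² / 1² = 52.1997.

52.200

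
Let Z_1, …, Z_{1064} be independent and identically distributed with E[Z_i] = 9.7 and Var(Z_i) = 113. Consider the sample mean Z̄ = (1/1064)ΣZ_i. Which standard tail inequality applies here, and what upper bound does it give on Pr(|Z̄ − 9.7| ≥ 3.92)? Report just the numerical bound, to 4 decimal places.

With mean and variance of each term known, Chebyshev's inequality bounds the deviation of the sum (or sample mean).
Var(Z̄) = Var(Z_i)/n = 113/1064 = 0.1062.
Chebyshev: Pr(|Z̄ − 9.7| ≥ 3.92) ≤ Var(Z̄)/(3.92)² = 113/(1064·3.92²) = 0.0069.

0.0069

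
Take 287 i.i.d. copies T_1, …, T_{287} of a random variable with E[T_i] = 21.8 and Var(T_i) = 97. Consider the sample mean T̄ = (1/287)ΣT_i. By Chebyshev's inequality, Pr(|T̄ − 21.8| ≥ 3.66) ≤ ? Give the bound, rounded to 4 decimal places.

Var(T̄) = Var(T_i)/n = 97/287 = 0.33798.
Chebyshev: Pr(|T̄ − 21.8| ≥ 3.66) ≤ Var(T̄)/(3.66)² = 97/(287·3.66²) = 0.0252.

0.0252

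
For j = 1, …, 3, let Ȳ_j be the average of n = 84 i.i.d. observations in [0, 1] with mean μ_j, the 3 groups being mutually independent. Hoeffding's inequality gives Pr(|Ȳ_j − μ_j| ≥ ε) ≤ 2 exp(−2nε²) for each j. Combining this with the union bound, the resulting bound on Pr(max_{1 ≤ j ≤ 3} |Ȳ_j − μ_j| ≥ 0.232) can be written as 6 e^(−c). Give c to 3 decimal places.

Union bound over the 3 events: Pr(max_{1 ≤ j ≤ 3} |Ȳ_j − μ_j| ≥ 0.232) ≤ 3·2·exp(−2nε²) = 6 exp(−2·84·0.232²).
So c = 2·84·0.232² = 9.0424.

9.042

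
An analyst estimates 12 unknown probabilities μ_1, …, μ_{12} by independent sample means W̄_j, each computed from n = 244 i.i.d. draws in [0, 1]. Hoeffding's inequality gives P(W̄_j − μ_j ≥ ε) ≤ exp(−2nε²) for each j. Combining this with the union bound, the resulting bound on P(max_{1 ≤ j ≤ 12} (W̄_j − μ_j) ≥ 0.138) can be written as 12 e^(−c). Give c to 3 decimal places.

Union bound over the 12 events: P(max_{1 ≤ j ≤ 12} (W̄_j − μ_j) ≥ 0.138) ≤ 12·exp(−2nε²) = 12 exp(−2·244·0.138²).
So c = 2·244·0.138² = 9.2935.

9.293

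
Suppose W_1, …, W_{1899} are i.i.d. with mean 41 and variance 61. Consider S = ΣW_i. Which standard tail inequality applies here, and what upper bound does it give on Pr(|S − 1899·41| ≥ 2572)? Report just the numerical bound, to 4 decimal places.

With mean and variance of each term known, Chebyshev's inequality bounds the deviation of the sum (or sample mean).
Var(S) = n·Var(W_i) = 1899·61 = 115839.
Chebyshev: Pr(|S − 1899·41| ≥ 2572) ≤ Var(S)/2572² = 115839/6615184 = 0.0175.

0.0175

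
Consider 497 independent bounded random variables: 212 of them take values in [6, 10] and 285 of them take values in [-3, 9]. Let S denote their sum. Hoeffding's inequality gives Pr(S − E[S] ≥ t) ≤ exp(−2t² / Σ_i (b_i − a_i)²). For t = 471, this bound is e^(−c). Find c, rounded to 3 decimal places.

9.986

Σ(b_i − a_i)² = 212·4² + 285·12² = 44432.
c = 2t² / 44432 = 2·471² / 44432 = 9.9856.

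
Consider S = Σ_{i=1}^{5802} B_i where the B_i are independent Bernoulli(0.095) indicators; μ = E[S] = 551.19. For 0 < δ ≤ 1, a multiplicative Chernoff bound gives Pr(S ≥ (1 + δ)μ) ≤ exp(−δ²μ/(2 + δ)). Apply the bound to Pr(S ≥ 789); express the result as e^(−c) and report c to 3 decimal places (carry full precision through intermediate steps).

42.198

Write 789 = (1 + δ)μ, so δ = 789/551.19 − 1 = 0.4314483…
Then the exponent is δ²μ/(2 + δ) = (789 − μ)² / (μ·(2 + δ)) = 42.198193.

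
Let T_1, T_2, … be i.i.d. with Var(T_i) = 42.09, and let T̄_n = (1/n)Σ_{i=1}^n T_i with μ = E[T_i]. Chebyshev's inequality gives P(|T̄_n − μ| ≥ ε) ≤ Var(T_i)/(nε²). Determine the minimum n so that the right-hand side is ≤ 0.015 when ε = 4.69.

Require 42.09/(n·4.69²) ≤ 0.015, i.e. n ≥ 42.09/(0.015·4.69²) = 127.568.
The smallest integer n is 128.

128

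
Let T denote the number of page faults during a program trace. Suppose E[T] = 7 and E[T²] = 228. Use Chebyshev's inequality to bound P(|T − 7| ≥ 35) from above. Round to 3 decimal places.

0.146

Var(T) = E[T²] − (E[T])² = 228 − 49 = 179.
Chebyshev's inequality: P(|T − μ| ≥ t) ≤ Var(T)/t² = 179/1225 = 0.1461.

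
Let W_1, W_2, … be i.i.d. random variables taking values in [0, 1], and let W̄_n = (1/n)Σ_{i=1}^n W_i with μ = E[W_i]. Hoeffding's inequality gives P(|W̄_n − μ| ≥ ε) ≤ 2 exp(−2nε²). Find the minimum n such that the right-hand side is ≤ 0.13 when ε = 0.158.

Require 2·exp(−2nε²) ≤ 0.13, i.e. 2nε² ≥ ln(2/0.13) = 2.733368.
So n ≥ 2.733368 / (2·0.158²) = 54.746.
The smallest integer n is 55.

55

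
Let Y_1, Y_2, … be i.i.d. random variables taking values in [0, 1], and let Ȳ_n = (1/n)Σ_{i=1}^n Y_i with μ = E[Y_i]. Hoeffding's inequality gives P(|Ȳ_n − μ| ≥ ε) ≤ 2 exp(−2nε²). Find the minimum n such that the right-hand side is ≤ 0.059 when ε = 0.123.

117

Require 2·exp(−2nε²) ≤ 0.059, i.e. 2nε² ≥ ln(2/0.059) = 3.523365.
So n ≥ 3.523365 / (2·0.123²) = 116.444.
The smallest integer n is 117.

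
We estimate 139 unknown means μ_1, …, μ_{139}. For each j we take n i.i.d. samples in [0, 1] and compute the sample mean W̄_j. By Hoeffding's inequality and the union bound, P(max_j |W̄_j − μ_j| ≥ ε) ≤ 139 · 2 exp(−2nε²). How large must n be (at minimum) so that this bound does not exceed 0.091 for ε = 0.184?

119

Need 2·139·exp(−2nε²) ≤ 0.091, i.e. exp(−2nε²) ≤ 0.091/278.
So 2nε² ≥ ln(278/0.091) = 8.024517.
Hence n ≥ 8.024517/(2·0.184²) = 118.510.
The smallest integer n is 119.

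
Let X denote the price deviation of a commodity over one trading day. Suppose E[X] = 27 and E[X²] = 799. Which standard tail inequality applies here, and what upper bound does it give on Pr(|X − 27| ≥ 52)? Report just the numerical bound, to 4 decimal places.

0.0259

The first two moments determine the variance, so Chebyshev's inequality is the sharpest standard bound available.
Var(X) = E[X²] − (E[X])² = 799 − 729 = 70.
Chebyshev's inequality: Pr(|X − μ| ≥ t) ≤ Var(X)/t² = 70/2704 = 0.0259.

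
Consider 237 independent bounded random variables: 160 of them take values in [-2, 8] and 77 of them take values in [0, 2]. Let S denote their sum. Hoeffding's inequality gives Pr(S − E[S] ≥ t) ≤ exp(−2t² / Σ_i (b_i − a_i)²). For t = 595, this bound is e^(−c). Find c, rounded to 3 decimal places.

Σ(b_i − a_i)² = 160·10² + 77·2² = 16308.
c = 2t² / 16308 = 2·595² / 16308 = 43.4173.

43.417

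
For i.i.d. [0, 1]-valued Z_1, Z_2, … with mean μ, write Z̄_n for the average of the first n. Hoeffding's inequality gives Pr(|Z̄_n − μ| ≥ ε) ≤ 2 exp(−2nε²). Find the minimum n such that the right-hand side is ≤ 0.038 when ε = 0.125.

127

Require 2·exp(−2nε²) ≤ 0.038, i.e. 2nε² ≥ ln(2/0.038) = 3.963316.
So n ≥ 3.963316 / (2·0.125²) = 126.826.
The smallest integer n is 127.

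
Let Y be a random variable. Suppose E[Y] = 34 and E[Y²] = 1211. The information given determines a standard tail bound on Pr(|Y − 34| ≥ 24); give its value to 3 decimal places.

The first two moments determine the variance, so Chebyshev's inequality is the sharpest standard bound available.
Var(Y) = E[Y²] − (E[Y])² = 1211 − 1156 = 55.
Chebyshev's inequality: Pr(|Y − μ| ≥ t) ≤ Var(Y)/t² = 55/576 = 0.0955.

0.095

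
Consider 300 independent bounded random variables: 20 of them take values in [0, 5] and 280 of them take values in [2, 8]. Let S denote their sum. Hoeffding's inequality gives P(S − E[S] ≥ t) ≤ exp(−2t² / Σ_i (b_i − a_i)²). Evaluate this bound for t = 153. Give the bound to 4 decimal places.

0.0120

Σ(b_i − a_i)² = 20·5² + 280·6² = 10580.
Exponent = 2·153² / 10580 = 4.42514.
Bound = exp(−4.42514) = 0.01197.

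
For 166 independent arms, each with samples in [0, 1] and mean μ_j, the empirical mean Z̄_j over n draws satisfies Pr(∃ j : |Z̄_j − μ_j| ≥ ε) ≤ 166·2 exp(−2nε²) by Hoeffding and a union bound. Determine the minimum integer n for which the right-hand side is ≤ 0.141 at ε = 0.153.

Need 2·166·exp(−2nε²) ≤ 0.141, i.e. exp(−2nε²) ≤ 0.141/332.
So 2nε² ≥ ln(332/0.141) = 7.764130.
Hence n ≥ 7.764130/(2·0.153²) = 165.836.
The smallest integer n is 166.

166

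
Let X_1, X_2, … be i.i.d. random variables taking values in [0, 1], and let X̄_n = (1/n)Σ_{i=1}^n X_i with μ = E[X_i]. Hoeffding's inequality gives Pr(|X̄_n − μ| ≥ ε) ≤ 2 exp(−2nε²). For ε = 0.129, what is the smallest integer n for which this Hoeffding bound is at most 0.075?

99

Require 2·exp(−2nε²) ≤ 0.075, i.e. 2nε² ≥ ln(2/0.075) = 3.283414.
So n ≥ 3.283414 / (2·0.129²) = 98.654.
The smallest integer n is 99.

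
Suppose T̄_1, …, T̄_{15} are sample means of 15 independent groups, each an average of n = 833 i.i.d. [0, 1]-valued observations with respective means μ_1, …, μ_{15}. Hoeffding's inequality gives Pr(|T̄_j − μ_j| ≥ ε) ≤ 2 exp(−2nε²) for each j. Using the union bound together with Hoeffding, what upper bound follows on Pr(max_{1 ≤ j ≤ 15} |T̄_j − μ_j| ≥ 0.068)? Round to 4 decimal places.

Per-experiment Hoeffding bound: 2·exp(−2·833·0.068²) = 2·exp(−7.70358) = 0.00090241.
Union bound over 15 events: 15·0.00090241 = 0.01354.

0.0135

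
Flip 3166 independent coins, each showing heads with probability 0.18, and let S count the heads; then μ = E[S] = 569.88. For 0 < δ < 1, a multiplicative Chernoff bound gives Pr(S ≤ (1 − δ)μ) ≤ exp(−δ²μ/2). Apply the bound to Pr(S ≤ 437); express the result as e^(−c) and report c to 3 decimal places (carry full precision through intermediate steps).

Write 437 = (1 − δ)μ, so δ = 1 − 437/569.88 = 0.2331719…
Then the exponent is δ²μ/2 = (μ − 437)²/(2μ) = 15.491941.

15.492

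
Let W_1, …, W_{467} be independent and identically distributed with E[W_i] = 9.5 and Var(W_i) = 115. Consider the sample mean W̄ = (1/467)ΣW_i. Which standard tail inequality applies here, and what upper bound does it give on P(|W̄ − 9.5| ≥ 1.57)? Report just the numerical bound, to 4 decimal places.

With mean and variance of each term known, Chebyshev's inequality bounds the deviation of the sum (or sample mean).
Var(W̄) = Var(W_i)/n = 115/467 = 0.24625.
Chebyshev: P(|W̄ − 9.5| ≥ 1.57) ≤ Var(W̄)/(1.57)² = 115/(467·1.57²) = 0.0999.

0.0999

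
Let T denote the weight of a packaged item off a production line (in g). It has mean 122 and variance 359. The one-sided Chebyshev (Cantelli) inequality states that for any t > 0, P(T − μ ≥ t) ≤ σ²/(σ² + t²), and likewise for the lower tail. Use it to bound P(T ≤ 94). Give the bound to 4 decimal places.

0.3141

Here σ² = 359 and t = 28, so σ² + t² = 1143.
Cantelli's bound: 359/1143 = 0.3141.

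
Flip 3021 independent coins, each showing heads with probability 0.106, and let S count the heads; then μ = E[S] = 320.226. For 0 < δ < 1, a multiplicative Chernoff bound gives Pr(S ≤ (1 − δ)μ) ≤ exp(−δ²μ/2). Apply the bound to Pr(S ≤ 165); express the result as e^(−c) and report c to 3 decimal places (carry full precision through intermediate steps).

37.622

Write 165 = (1 − δ)μ, so δ = 1 − 165/320.226 = 0.4847389…
Then the exponent is δ²μ/2 = (μ − 165)²/(2μ) = 37.622040.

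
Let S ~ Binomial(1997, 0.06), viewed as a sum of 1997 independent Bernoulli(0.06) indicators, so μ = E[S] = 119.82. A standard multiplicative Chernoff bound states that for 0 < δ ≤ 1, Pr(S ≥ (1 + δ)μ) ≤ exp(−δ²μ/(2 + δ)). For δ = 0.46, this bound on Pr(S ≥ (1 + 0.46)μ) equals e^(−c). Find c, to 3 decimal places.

c = δ²μ/(2 + δ) = 0.46²·119.82/(2 + 0.46) = 10.3065.

10.306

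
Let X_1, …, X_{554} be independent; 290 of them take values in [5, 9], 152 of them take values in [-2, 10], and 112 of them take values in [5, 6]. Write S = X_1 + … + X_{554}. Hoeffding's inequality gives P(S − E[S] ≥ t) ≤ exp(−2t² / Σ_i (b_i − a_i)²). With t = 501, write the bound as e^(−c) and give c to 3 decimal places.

18.844

Σ(b_i − a_i)² = 290·4² + 152·12² + 112·1² = 26640.
c = 2t² / 26640 = 2·501² / 26640 = 18.8439.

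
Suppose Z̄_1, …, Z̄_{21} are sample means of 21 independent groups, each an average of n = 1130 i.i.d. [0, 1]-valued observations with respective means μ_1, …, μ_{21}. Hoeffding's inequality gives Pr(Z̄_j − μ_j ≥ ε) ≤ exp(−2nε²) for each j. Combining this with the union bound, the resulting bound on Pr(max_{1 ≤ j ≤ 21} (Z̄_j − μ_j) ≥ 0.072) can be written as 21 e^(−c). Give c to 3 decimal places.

Union bound over the 21 events: Pr(max_{1 ≤ j ≤ 21} (Z̄_j − μ_j) ≥ 0.072) ≤ 21·exp(−2nε²) = 21 exp(−2·1130·0.072²).
So c = 2·1130·0.072² = 11.7158.

11.716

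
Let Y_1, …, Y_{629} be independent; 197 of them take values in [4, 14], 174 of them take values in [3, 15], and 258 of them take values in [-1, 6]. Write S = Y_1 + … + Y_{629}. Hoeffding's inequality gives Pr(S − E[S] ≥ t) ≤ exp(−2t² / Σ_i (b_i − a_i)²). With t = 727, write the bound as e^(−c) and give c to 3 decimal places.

Σ(b_i − a_i)² = 197·10² + 174·12² + 258·7² = 57398.
c = 2t² / 57398 = 2·727² / 57398 = 18.4163.

18.416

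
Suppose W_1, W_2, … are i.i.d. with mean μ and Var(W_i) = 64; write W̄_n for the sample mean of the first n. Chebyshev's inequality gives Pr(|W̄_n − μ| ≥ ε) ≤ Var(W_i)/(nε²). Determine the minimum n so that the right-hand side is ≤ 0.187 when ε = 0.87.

Require 64/(n·0.87²) ≤ 0.187, i.e. n ≥ 64/(0.187·0.87²) = 452.168.
The smallest integer n is 453.

453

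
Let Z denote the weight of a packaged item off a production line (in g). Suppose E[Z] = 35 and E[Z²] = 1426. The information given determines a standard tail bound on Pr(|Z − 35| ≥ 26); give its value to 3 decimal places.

The first two moments determine the variance, so Chebyshev's inequality is the sharpest standard bound available.
Var(Z) = E[Z²] − (E[Z])² = 1426 − 1225 = 201.
Chebyshev's inequality: Pr(|Z − μ| ≥ t) ≤ Var(Z)/t² = 201/676 = 0.2973.

0.297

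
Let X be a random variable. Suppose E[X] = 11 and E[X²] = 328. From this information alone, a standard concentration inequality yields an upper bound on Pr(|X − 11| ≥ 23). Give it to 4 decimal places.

0.3913

The first two moments determine the variance, so Chebyshev's inequality is the sharpest standard bound available.
Var(X) = E[X²] − (E[X])² = 328 − 121 = 207.
Chebyshev's inequality: Pr(|X − μ| ≥ t) ≤ Var(X)/t² = 207/529 = 0.3913.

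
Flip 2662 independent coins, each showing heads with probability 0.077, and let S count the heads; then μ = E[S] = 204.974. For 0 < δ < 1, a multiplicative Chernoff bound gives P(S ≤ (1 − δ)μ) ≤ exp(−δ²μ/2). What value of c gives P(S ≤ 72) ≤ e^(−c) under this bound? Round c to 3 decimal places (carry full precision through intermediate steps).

Write 72 = (1 − δ)μ, so δ = 1 − 72/204.974 = 0.6487359…
Then the exponent is δ²μ/2 = (μ − 72)²/(2μ) = 43.132506.

43.133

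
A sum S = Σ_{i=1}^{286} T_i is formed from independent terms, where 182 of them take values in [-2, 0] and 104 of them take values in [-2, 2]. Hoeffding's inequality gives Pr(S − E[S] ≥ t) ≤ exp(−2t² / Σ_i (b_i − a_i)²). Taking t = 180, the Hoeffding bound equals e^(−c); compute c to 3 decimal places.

27.090

Σ(b_i − a_i)² = 182·2² + 104·4² = 2392.
c = 2t² / 2392 = 2·180² / 2392 = 27.0903.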